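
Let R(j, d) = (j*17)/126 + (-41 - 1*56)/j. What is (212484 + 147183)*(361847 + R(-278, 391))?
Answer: 36176434701495/278 ≈ 1.3013e+11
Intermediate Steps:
R(j, d) = -97/j + 17*j/126 (R(j, d) = (17*j)*(1/126) + (-41 - 56)/j = 17*j/126 - 97/j = -97/j + 17*j/126)
(212484 + 147183)*(361847 + R(-278, 391)) = (212484 + 147183)*(361847 + (-97/(-278) + (17/126)*(-278))) = 359667*(361847 + (-97*(-1/278) - 2363/63)) = 359667*(361847 + (97/278 - 2363/63)) = 359667*(361847 - 650803/17514) = 359667*(6336737555/17514) = 36176434701495/278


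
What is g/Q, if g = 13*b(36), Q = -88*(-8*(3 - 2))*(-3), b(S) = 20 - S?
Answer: 13/132 ≈ 0.098485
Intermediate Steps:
Q = -2112 (Q = -88*(-8*1)*(-3) = -(-704)*(-3) = -88*24 = -2112)
g = -208 (g = 13*(20 - 1*36) = 13*(20 - 36) = 13*(-16) = -208)
g/Q = -208/(-2112) = -208*(-1/2112) = 13/132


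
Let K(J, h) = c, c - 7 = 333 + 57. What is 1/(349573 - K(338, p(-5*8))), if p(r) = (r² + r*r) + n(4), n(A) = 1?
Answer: 1/349176 ≈ 2.8639e-6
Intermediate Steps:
c = 397 (c = 7 + (333 + 57) = 7 + 390 = 397)
p(r) = 1 + 2*r² (p(r) = (r² + r*r) + 1 = (r² + r²) + 1 = 2*r² + 1 = 1 + 2*r²)
K(J, h) = 397
1/(349573 - K(338, p(-5*8))) = 1/(349573 - 1*397) = 1/(349573 - 397) = 1/349176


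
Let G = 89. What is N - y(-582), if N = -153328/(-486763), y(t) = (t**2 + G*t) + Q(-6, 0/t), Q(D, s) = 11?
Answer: -139670161603/486763 ≈ -2.8694e+5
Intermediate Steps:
y(t) = 11 + t**2 + 89*t (y(t) = (t**2 + 89*t) + 11 = 11 + t**2 + 89*t)
N = 153328/486763 (N = -153328*(-1/486763) = 153328/486763 ≈ 0.31500)
N - y(-582) = 153328/486763 - (11 + (-582)**2 + 89*(-582)) = 153328/486763 - (11 + 338724 - 51798) = 153328/486763 - 1*286937 = 153328/486763 - 286937 = -139670161603/486763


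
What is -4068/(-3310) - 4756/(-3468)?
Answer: 3731273/1434885 ≈ 2.6004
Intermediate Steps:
-4068/(-3310) - 4756/(-3468) = -4068*(-1/3310) - 4756*(-1/3468) = 2034/1655 + 1189/867 = 3731273/1434885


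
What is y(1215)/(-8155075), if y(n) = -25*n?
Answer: 1215/326203 ≈ 0.0037247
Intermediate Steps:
y(1215)/(-8155075) = -25*1215/(-8155075) = -30375*(-1/8155075) = 1215/326203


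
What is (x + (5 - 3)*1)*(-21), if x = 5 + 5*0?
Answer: -147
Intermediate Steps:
x = 5 (x = 5 + 0 = 5)
(x + (5 - 3)*1)*(-21) = (5 + (5 - 3)*1)*(-21) = (5 + 2*1)*(-21) = (5 + 2)*(-21) = 7*(-21) = -147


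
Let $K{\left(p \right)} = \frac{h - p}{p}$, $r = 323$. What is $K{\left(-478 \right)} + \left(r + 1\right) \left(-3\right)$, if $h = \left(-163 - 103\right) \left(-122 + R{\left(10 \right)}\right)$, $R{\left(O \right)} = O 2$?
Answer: $- \frac{246113}{239} \approx -1029.8$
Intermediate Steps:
$R{\left(O \right)} = 2 O$
$h = 27132$ ($h = \left(-163 - 103\right) \left(-122 + 2 \cdot 10\right) = - 266 \left(-122 + 20\right) = \left(-266\right) \left(-102\right) = 27132$)
$K{\left(p \right)} = \frac{27132 - p}{p}$
$K{\left(-478 \right)} + \left(r + 1\right) \left(-3\right) = \frac{27132 - -478}{-478} + \left(323 + 1\right) \left(-3\right) = - \frac{27132 + 478}{478} + 324 \left(-3\right) = \left(- \frac{1}{478}\right) 27610 - 972 = - \frac{13805}{239} - 972 = - \frac{246113}{239}$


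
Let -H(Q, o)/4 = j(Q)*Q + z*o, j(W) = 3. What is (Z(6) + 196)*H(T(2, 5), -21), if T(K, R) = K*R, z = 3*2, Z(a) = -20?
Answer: 67584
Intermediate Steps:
z = 6
H(Q, o) = -24*o - 12*Q (H(Q, o) = -4*(3*Q + 6*o) = -24*o - 12*Q)
(Z(6) + 196)*H(T(2, 5), -21) = (-20 + 196)*(-24*(-21) - 24*5) = 176*(504 - 12*10) = 176*(504 - 120) = 176*384 = 67584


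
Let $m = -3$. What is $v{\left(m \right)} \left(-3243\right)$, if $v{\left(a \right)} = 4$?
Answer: $-12972$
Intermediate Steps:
$v{\left(m \right)} \left(-3243\right) = 4 \left(-3243\right) = -12972$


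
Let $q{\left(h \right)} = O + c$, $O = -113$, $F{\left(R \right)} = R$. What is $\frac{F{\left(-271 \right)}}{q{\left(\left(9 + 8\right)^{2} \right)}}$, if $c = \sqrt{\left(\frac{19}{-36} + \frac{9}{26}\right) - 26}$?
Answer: $\frac{14331564}{5988145} + \frac{1626 i \sqrt{159289}}{5988145} \approx 2.3933 + 0.10837 i$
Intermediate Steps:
$c = \frac{i \sqrt{159289}}{78}$ ($c = \sqrt{\left(19 \left(- \frac{1}{36}\right) + 9 \cdot \frac{1}{26}\right) - 26} = \sqrt{\left(- \frac{19}{36} + \frac{9}{26}\right) - 26} = \sqrt{- \frac{85}{468} - 26} = \sqrt{- \frac{12253}{468}} = \frac{i \sqrt{159289}}{78} \approx 5.1168 i$)
$q{\left(h \right)} = -113 + \frac{i \sqrt{159289}}{78}$
$\frac{F{\left(-271 \right)}}{q{\left(\left(9 + 8\right)^{2} \right)}} = - \frac{271}{-113 + \frac{i \sqrt{159289}}{78}}$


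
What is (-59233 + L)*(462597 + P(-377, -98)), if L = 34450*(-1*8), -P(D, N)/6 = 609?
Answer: -153669261519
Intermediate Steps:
P(D, N) = -3654 (P(D, N) = -6*609 = -3654)
L = -275600 (L = 34450*(-8) = -275600)
(-59233 + L)*(462597 + P(-377, -98)) = (-59233 - 275600)*(462597 - 3654) = -334833*458943 = -153669261519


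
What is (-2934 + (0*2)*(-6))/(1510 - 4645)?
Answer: 978/1045 ≈ 0.93589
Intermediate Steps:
(-2934 + (0*2)*(-6))/(1510 - 4645) = (-2934 + 0*(-6))/(-3135) = (-2934 + 0)*(-1/3135) = -2934*(-1/3135) = 978/1045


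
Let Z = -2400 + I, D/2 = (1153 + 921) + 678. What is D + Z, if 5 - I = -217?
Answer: 3326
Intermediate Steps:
I = 222 (I = 5 - 1*(-217) = 5 + 217 = 222)
D = 5504 (D = 2*((1153 + 921) + 678) = 2*(2074 + 678) = 2*2752 = 5504)
Z = -2178 (Z = -2400 + 222 = -2178)
D + Z = 5504 - 2178 = 3326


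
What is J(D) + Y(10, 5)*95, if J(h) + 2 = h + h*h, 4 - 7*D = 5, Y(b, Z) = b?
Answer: 46446/49 ≈ 947.88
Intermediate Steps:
D = -⅐ (D = 4/7 - ⅐*5 = 4/7 - 5/7 = -⅐ ≈ -0.14286)
J(h) = -2 + h + h² (J(h) = -2 + (h + h*h) = -2 + (h + h²) = -2 + h + h²)
J(D) + Y(10, 5)*95 = (-2 - ⅐ + (-⅐)²) + 10*95 = (-2 - ⅐ + 1/49) + 950 = -104/49 + 950 = 46446/49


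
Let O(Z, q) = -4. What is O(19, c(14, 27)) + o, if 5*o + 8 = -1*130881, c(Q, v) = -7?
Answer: -130909/5 ≈ -26182.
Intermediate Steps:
o = -130889/5 (o = -8/5 + (-1*130881)/5 = -8/5 + (⅕)*(-130881) = -8/5 - 130881/5 = -130889/5 ≈ -26178.)
O(19, c(14, 27)) + o = -4 - 130889/5 = -130909/5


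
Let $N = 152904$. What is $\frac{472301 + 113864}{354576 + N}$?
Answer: $\frac{117233}{101496} \approx 1.1551$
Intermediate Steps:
$\frac{472301 + 113864}{354576 + N} = \frac{472301 + 113864}{354576 + 152904} = \frac{586165}{507480} = 586165 \cdot \frac{1}{507480} = \frac{117233}{101496}$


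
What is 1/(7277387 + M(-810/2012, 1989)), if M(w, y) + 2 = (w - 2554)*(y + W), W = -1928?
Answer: 1006/7164295841 ≈ 1.4042e-7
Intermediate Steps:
M(w, y) = -2 + (-2554 + w)*(-1928 + y) (M(w, y) = -2 + (w - 2554)*(y - 1928) = -2 + (-2554 + w)*(-1928 + y))
1/(7277387 + M(-810/2012, 1989)) = 1/(7277387 + (4924110 - 2554*1989 - (-1561680)/2012 - 810/2012*1989)) = 1/(7277387 + (4924110 - 5079906 - (-1561680)/2012 - 810*1/2012*1989)) = 1/(7277387 + (4924110 - 5079906 - 1928*(-405/1006) - 405/1006*1989)) = 1/(7277387 + (4924110 - 5079906 + 390420/503 - 805545/1006)) = 1/(7277387 - 156755481/1006) = 1/(7164295841/1006) = 1006/7164295841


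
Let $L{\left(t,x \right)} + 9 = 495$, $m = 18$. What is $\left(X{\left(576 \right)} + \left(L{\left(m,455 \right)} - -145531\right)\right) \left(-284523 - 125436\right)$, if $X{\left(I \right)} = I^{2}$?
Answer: $-195875540487$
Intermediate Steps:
$L{\left(t,x \right)} = 486$ ($L{\left(t,x \right)} = -9 + 495 = 486$)
$\left(X{\left(576 \right)} + \left(L{\left(m,455 \right)} - -145531\right)\right) \left(-284523 - 125436\right) = \left(576^{2} + \left(486 - -145531\right)\right) \left(-284523 - 125436\right) = \left(331776 + \left(486 + 145531\right)\right) \left(-409959\right) = \left(331776 + 146017\right) \left(-409959\right) = 477793 \left(-409959\right) = -195875540487$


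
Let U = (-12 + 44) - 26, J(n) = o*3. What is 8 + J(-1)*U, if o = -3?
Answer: -46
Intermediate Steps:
J(n) = -9 (J(n) = -3*3 = -9)
U = 6 (U = 32 - 26 = 6)
8 + J(-1)*U = 8 - 9*6 = 8 - 54 = -46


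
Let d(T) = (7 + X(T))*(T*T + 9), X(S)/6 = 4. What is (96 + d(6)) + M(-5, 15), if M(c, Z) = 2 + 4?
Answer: 1497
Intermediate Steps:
X(S) = 24 (X(S) = 6*4 = 24)
M(c, Z) = 6
d(T) = 279 + 31*T**2 (d(T) = (7 + 24)*(T*T + 9) = 31*(T**2 + 9) = 31*(9 + T**2) = 279 + 31*T**2)
(96 + d(6)) + M(-5, 15) = (96 + (279 + 31*6**2)) + 6 = (96 + (279 + 31*36)) + 6 = (96 + (279 + 1116)) + 6 = (96 + 1395) + 6 = 1491 + 6 = 1497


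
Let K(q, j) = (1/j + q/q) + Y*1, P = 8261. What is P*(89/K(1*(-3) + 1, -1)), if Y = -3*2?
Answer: -735229/6 ≈ -1.2254e+5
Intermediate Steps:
Y = -6
K(q, j) = -5 + 1/j (K(q, j) = (1/j + q/q) - 6*1 = (1/j + 1) - 6 = (1 + 1/j) - 6 = -5 + 1/j)
P*(89/K(1*(-3) + 1, -1)) = 8261*(89/(-5 + 1/(-1))) = 8261*(89/(-5 - 1)) = 8261*(89/(-6)) = 8261*(89*(-⅙)) = 8261*(-89/6) = -735229/6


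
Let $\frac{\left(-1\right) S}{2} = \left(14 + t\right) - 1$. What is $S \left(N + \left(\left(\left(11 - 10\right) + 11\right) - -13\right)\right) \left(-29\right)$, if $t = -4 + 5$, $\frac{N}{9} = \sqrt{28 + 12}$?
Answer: $20300 + 14616 \sqrt{10} \approx 66520.0$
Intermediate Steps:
$N = 18 \sqrt{10}$ ($N = 9 \sqrt{28 + 12} = 9 \sqrt{40} = 9 \cdot 2 \sqrt{10} = 18 \sqrt{10} \approx 56.921$)
$t = 1$
$S = -28$ ($S = - 2 \left(\left(14 + 1\right) - 1\right) = - 2 \left(15 - 1\right) = \left(-2\right) 14 = -28$)
$S \left(N + \left(\left(\left(11 - 10\right) + 11\right) - -13\right)\right) \left(-29\right) = - 28 \left(18 \sqrt{10} + \left(\left(\left(11 - 10\right) + 11\right) - -13\right)\right) \left(-29\right) = - 28 \left(18 \sqrt{10} + \left(\left(1 + 11\right) + 13\right)\right) \left(-29\right) = - 28 \left(18 \sqrt{10} + \left(12 + 13\right)\right) \left(-29\right) = - 28 \left(18 \sqrt{10} + 25\right) \left(-29\right) = - 28 \left(25 + 18 \sqrt{10}\right) \left(-29\right) = - 28 \left(-725 - 522 \sqrt{10}\right) = 20300 + 14616 \sqrt{10}$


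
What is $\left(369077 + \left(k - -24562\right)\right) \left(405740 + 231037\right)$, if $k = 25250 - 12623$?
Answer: $258700844682$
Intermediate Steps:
$k = 12627$
$\left(369077 + \left(k - -24562\right)\right) \left(405740 + 231037\right) = \left(369077 + \left(12627 - -24562\right)\right) \left(405740 + 231037\right) = \left(369077 + \left(12627 + 24562\right)\right) 636777 = \left(369077 + 37189\right) 636777 = 406266 \cdot 636777 = 258700844682$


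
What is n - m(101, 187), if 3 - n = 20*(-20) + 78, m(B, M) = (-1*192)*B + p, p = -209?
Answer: 19926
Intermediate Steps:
m(B, M) = -209 - 192*B (m(B, M) = (-1*192)*B - 209 = -192*B - 209 = -209 - 192*B)
n = 325 (n = 3 - (20*(-20) + 78) = 3 - (-400 + 78) = 3 - 1*(-322) = 3 + 322 = 325)
n - m(101, 187) = 325 - (-209 - 192*101) = 325 - (-209 - 19392) = 325 - 1*(-19601) = 325 + 19601 = 19926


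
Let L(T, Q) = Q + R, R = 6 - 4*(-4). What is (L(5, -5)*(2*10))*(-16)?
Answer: -5440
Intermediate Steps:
R = 22 (R = 6 + 16 = 22)
L(T, Q) = 22 + Q (L(T, Q) = Q + 22 = 22 + Q)
(L(5, -5)*(2*10))*(-16) = ((22 - 5)*(2*10))*(-16) = (17*20)*(-16) = 340*(-16) = -5440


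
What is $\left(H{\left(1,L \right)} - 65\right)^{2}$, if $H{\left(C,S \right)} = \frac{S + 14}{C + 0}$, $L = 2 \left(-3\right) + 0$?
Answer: $3249$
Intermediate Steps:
$L = -6$ ($L = -6 + 0 = -6$)
$H{\left(C,S \right)} = \frac{14 + S}{C}$
$\left(H{\left(1,L \right)} - 65\right)^{2} = \left(\frac{14 - 6}{1} - 65\right)^{2} = \left(1 \cdot 8 - 65\right)^{2} = \left(8 - 65\right)^{2} = \left(-57\right)^{2} = 3249$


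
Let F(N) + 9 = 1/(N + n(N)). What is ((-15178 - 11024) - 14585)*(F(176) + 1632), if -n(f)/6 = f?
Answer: -58253584093/880 ≈ -6.6197e+7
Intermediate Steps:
n(f) = -6*f
F(N) = -9 - 1/(5*N) (F(N) = -9 + 1/(N - 6*N) = -9 + 1/(-5*N) = -9 - 1/(5*N))
((-15178 - 11024) - 14585)*(F(176) + 1632) = ((-15178 - 11024) - 14585)*((-9 - ⅕/176) + 1632) = (-26202 - 14585)*((-9 - ⅕*1/176) + 1632) = -40787*((-9 - 1/880) + 1632) = -40787*(-7921/880 + 1632) = -40787*1428239/880 = -58253584093/880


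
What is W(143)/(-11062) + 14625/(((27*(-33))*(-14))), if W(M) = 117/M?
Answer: 408514/348453 ≈ 1.1724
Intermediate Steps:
W(143)/(-11062) + 14625/(((27*(-33))*(-14))) = (117/143)/(-11062) + 14625/(((27*(-33))*(-14))) = (117*(1/143))*(-1/11062) + 14625/((-891*(-14))) = (9/11)*(-1/11062) + 14625/12474 = -9/121682 + 14625*(1/12474) = -9/121682 + 1625/1386 = 408514/348453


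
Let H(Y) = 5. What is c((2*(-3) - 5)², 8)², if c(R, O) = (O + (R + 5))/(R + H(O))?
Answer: 4489/3969 ≈ 1.1310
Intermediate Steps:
c(R, O) = (5 + O + R)/(5 + R) (c(R, O) = (O + (R + 5))/(R + 5) = (O + (5 + R))/(5 + R) = (5 + O + R)/(5 + R))
c((2*(-3) - 5)², 8)² = ((5 + 8 + (2*(-3) - 5)²)/(5 + (2*(-3) - 5)²))² = ((5 + 8 + (-6 - 5)²)/(5 + (-6 - 5)²))² = ((5 + 8 + (-11)²)/(5 + (-11)²))² = ((5 + 8 + 121)/(5 + 121))² = (134/126)² = ((1/126)*134)² = (67/63)² = 4489/3969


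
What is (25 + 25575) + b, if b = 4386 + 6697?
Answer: 36683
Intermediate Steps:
b = 11083
(25 + 25575) + b = (25 + 25575) + 11083 = 25600 + 11083 = 36683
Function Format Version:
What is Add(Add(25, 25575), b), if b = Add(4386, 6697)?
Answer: 36683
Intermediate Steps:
b = 11083
Add(Add(25, 25575), b) = Add(Add(25, 25575), 11083) = Add(25600, 11083) = 36683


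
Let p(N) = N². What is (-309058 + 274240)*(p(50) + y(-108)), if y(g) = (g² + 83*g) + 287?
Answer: -191046366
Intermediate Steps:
y(g) = 287 + g² + 83*g
(-309058 + 274240)*(p(50) + y(-108)) = (-309058 + 274240)*(50² + (287 + (-108)² + 83*(-108))) = -34818*(2500 + (287 + 11664 - 8964)) = -34818*(2500 + 2987) = -34818*5487 = -191046366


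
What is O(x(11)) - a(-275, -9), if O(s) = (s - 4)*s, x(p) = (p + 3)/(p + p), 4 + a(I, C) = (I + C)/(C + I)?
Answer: 104/121 ≈ 0.85950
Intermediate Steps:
a(I, C) = -3 (a(I, C) = -4 + (I + C)/(C + I) = -4 + (C + I)/(C + I) = -4 + 1 = -3)
x(p) = (3 + p)/(2*p) (x(p) = (3 + p)/((2*p)) = (3 + p)*(1/(2*p)) = (3 + p)/(2*p))
O(s) = s*(-4 + s) (O(s) = (-4 + s)*s = s*(-4 + s))
O(x(11)) - a(-275, -9) = ((1/2)*(3 + 11)/11)*(-4 + (1/2)*(3 + 11)/11) - 1*(-3) = ((1/2)*(1/11)*14)*(-4 + (1/2)*(1/11)*14) + 3 = 7*(-4 + 7/11)/11 + 3 = (7/11)*(-37/11) + 3 = -259/121 + 3 = 104/121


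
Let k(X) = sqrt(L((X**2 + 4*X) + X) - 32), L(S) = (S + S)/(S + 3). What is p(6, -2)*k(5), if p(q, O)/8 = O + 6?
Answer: 64*I*sqrt(21147)/53 ≈ 175.6*I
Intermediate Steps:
p(q, O) = 48 + 8*O (p(q, O) = 8*(O + 6) = 8*(6 + O) = 48 + 8*O)
L(S) = 2*S/(3 + S) (L(S) = (2*S)/(3 + S) = 2*S/(3 + S))
k(X) = sqrt(-32 + 2*(X**2 + 5*X)/(3 + X**2 + 5*X)) (k(X) = sqrt(2*((X**2 + 4*X) + X)/(3 + ((X**2 + 4*X) + X)) - 32) = sqrt(2*(X**2 + 5*X)/(3 + (X**2 + 5*X)) - 32) = sqrt(2*(X**2 + 5*X)/(3 + X**2 + 5*X) - 32) = sqrt(-32 + 2*(X**2 + 5*X)/(3 + X**2 + 5*X)))
p(6, -2)*k(5) = (48 + 8*(-2))*(sqrt(6)*sqrt(-(16 + 5*5*(5 + 5))/(3 + 5*(5 + 5)))) = (48 - 16)*(sqrt(6)*sqrt(-(16 + 5*5*10)/(3 + 5*10))) = 32*(sqrt(6)*sqrt(-(16 + 250)/(3 + 50))) = 32*(sqrt(6)*sqrt(-1*266/53)) = 32*(sqrt(6)*sqrt(-1*1/53*266)) = 32*(sqrt(6)*sqrt(-266/53)) = 32*(sqrt(6)*(I*sqrt(14098)/53)) = 32*(2*I*sqrt(21147)/53) = 64*I*sqrt(21147)/53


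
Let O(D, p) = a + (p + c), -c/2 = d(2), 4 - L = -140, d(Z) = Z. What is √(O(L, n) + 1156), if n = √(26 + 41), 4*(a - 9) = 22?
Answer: √(4666 + 4*√67)/2 ≈ 34.274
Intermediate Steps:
L = 144 (L = 4 - 1*(-140) = 4 + 140 = 144)
c = -4 (c = -2*2 = -4)
a = 29/2 (a = 9 + (¼)*22 = 9 + 11/2 = 29/2 ≈ 14.500)
n = √67 ≈ 8.1853
O(D, p) = 21/2 + p (O(D, p) = 29/2 + (p - 4) = 29/2 + (-4 + p) = 21/2 + p)
√(O(L, n) + 1156) = √((21/2 + √67) + 1156) = √(2333/2 + √67)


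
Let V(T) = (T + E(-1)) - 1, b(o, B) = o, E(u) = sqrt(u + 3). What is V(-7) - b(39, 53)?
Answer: -47 + sqrt(2) ≈ -45.586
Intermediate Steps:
E(u) = sqrt(3 + u)
V(T) = -1 + T + sqrt(2) (V(T) = (T + sqrt(3 - 1)) - 1 = (T + sqrt(2)) - 1 = -1 + T + sqrt(2))
V(-7) - b(39, 53) = (-1 - 7 + sqrt(2)) - 1*39 = (-8 + sqrt(2)) - 39 = -47 + sqrt(2)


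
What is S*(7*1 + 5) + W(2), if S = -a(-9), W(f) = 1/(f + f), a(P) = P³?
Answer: 34993/4 ≈ 8748.3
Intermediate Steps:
W(f) = 1/(2*f)
S = 729 (S = -1*(-9)³ = -1*(-729) = 729)
S*(7*1 + 5) + W(2) = 729*(7*1 + 5) + (½)/2 = 729*(7 + 5) + (½)*(½) = 729*12 + ¼ = 8748 + ¼ = 34993/4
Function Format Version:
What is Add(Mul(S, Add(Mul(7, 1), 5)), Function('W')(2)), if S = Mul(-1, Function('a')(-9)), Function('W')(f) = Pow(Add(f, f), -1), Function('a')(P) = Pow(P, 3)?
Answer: Rational(34993, 4) ≈ 8748.3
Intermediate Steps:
Function('W')(f) = Mul(Rational(1, 2), Pow(f, -1)) (Function('W')(f) = Pow(Mul(2, f), -1) = Mul(Rational(1, 2), Pow(f, -1)))
S = 729 (S = Mul(-1, Pow(-9, 3)) = Mul(-1, -729) = 729)
Add(Mul(S, Add(Mul(7, 1), 5)), Function('W')(2)) = Add(Mul(729, Add(Mul(7, 1), 5)), Mul(Rational(1, 2), Pow(2, -1))) = Add(Mul(729, Add(7, 5)), Mul(Rational(1, 2), Rational(1, 2))) = Add(Mul(729, 12), Rational(1, 4)) = Add(8748, Rational(1, 4)) = Rational(34993, 4)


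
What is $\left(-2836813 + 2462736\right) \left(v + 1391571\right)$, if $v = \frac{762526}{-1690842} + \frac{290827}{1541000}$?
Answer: $- \frac{678175294084914716047859}{1302793761000} \approx -5.2055 \cdot 10^{11}$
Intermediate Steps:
$v = - \frac{341655029833}{1302793761000}$ ($v = 762526 \left(- \frac{1}{1690842}\right) + 290827 \cdot \frac{1}{1541000} = - \frac{381263}{845421} + \frac{290827}{1541000} = - \frac{341655029833}{1302793761000} \approx -0.26225$)
$\left(-2836813 + 2462736\right) \left(v + 1391571\right) = \left(-2836813 + 2462736\right) \left(- \frac{341655029833}{1302793761000} + 1391571\right) = \left(-374077\right) \frac{1812929675133501167}{1302793761000} = - \frac{678175294084914716047859}{1302793761000}$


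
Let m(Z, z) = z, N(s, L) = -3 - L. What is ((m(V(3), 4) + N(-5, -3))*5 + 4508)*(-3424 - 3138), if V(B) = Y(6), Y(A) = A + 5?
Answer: -29712736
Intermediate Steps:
Y(A) = 5 + A
V(B) = 11 (V(B) = 5 + 6 = 11)
((m(V(3), 4) + N(-5, -3))*5 + 4508)*(-3424 - 3138) = ((4 + (-3 - 1*(-3)))*5 + 4508)*(-3424 - 3138) = ((4 + (-3 + 3))*5 + 4508)*(-6562) = ((4 + 0)*5 + 4508)*(-6562) = (4*5 + 4508)*(-6562) = (20 + 4508)*(-6562) = 4528*(-6562) = -29712736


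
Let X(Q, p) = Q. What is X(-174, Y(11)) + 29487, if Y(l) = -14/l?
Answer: 29313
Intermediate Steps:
X(-174, Y(11)) + 29487 = -174 + 29487 = 29313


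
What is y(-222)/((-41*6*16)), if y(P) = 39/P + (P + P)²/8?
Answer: -1823495/291264 ≈ -6.2606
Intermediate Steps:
y(P) = P²/2 + 39/P (y(P) = 39/P + (2*P)²*(⅛) = 39/P + (4*P²)*(⅛) = 39/P + P²/2 = P²/2 + 39/P)
y(-222)/((-41*6*16)) = ((½)*(78 + (-222)³)/(-222))/((-41*6*16)) = ((½)*(-1/222)*(78 - 10941048))/((-246*16)) = ((½)*(-1/222)*(-10940970))/(-3936) = (1823495/74)*(-1/3936) = -1823495/291264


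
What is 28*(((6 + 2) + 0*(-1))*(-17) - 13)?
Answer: -4172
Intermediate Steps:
28*(((6 + 2) + 0*(-1))*(-17) - 13) = 28*((8 + 0)*(-17) - 13) = 28*(8*(-17) - 13) = 28*(-136 - 13) = 28*(-149) = -4172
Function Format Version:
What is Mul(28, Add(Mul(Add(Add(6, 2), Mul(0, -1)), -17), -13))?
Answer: -4172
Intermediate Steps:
Mul(28, Add(Mul(Add(Add(6, 2), Mul(0, -1)), -17), -13)) = Mul(28, Add(Mul(Add(8, 0), -17), -13)) = Mul(28, Add(Mul(8, -17), -13)) = Mul(28, Add(-136, -13)) = Mul(28, -149) = -4172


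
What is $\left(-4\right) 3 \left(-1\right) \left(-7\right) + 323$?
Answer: $239$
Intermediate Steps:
$\left(-4\right) 3 \left(-1\right) \left(-7\right) + 323 = \left(-12\right) \left(-1\right) \left(-7\right) + 323 = 12 \left(-7\right) + 323 = -84 + 323 = 239$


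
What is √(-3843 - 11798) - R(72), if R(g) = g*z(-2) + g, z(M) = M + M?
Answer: 216 + I*√15641 ≈ 216.0 + 125.06*I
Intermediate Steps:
z(M) = 2*M
R(g) = -3*g (R(g) = g*(2*(-2)) + g = g*(-4) + g = -4*g + g = -3*g)
√(-3843 - 11798) - R(72) = √(-3843 - 11798) - (-3)*72 = √(-15641) - 1*(-216) = I*√15641 + 216 = 216 + I*√15641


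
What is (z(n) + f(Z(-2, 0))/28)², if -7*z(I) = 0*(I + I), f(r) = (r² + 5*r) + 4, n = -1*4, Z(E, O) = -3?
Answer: 1/196 ≈ 0.0051020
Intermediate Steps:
n = -4
f(r) = 4 + r² + 5*r
z(I) = 0 (z(I) = -0*(I + I) = -0*2*I = -⅐*0 = 0)
(z(n) + f(Z(-2, 0))/28)² = (0 + (4 + (-3)² + 5*(-3))/28)² = (0 + (4 + 9 - 15)*(1/28))² = (0 - 2*1/28)² = (0 - 1/14)² = (-1/14)² = 1/196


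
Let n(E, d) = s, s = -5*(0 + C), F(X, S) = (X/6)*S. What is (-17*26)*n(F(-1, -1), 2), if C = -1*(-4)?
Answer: 8840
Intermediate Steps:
C = 4
F(X, S) = S*X/6 (F(X, S) = (X*(⅙))*S = (X/6)*S = S*X/6)
s = -20 (s = -5*(0 + 4) = -5*4 = -20)
n(E, d) = -20
(-17*26)*n(F(-1, -1), 2) = -17*26*(-20) = -442*(-20) = 8840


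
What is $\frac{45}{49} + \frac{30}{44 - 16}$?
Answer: $\frac{195}{98} \approx 1.9898$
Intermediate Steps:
$\frac{45}{49} + \frac{30}{44 - 16} = 45 \cdot \frac{1}{49} + \frac{30}{28} = \frac{45}{49} + 30 \cdot \frac{1}{28} = \frac{45}{49} + \frac{15}{14} = \frac{195}{98}$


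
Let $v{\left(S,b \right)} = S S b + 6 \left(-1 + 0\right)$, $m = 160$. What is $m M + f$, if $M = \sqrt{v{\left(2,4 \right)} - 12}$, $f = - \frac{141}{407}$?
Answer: $- \frac{141}{407} + 160 i \sqrt{2} \approx -0.34644 + 226.27 i$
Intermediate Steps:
$f = - \frac{141}{407}$ ($f = \left(-141\right) \frac{1}{407} = - \frac{141}{407} \approx -0.34644$)
$v{\left(S,b \right)} = -6 + b S^{2}$ ($v{\left(S,b \right)} = S^{2} b + 6 \left(-1\right) = b S^{2} - 6 = -6 + b S^{2}$)
$M = i \sqrt{2}$ ($M = \sqrt{\left(-6 + 4 \cdot 2^{2}\right) - 12} = \sqrt{\left(-6 + 4 \cdot 4\right) - 12} = \sqrt{\left(-6 + 16\right) - 12} = \sqrt{10 - 12} = \sqrt{-2} = i \sqrt{2} \approx 1.4142 i$)
$m M + f = 160 i \sqrt{2} - \frac{141}{407} = - \frac{141}{407} + 160 i \sqrt{2}$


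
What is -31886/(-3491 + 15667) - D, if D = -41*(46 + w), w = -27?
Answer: 4726609/6088 ≈ 776.38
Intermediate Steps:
D = -779 (D = -41*(46 - 27) = -41*19 = -779)
-31886/(-3491 + 15667) - D = -31886/(-3491 + 15667) - 1*(-779) = -31886/12176 + 779 = -31886*1/12176 + 779 = -15943/6088 + 779 = 4726609/6088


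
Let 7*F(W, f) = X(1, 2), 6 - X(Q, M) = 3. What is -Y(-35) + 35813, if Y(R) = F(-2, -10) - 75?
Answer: 251213/7 ≈ 35888.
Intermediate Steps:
X(Q, M) = 3 (X(Q, M) = 6 - 1*3 = 6 - 3 = 3)
F(W, f) = 3/7 (F(W, f) = (⅐)*3 = 3/7)
Y(R) = -522/7 (Y(R) = 3/7 - 75 = -522/7)
-Y(-35) + 35813 = -1*(-522/7) + 35813 = 522/7 + 35813 = 251213/7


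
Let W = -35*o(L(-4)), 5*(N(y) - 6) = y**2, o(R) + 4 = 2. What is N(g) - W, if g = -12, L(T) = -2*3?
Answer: -176/5 ≈ -35.200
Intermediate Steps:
L(T) = -6
o(R) = -2 (o(R) = -4 + 2 = -2)
N(y) = 6 + y**2/5
W = 70 (W = -35*(-2) = 70)
N(g) - W = (6 + (1/5)*(-12)**2) - 1*70 = (6 + (1/5)*144) - 70 = (6 + 144/5) - 70 = 174/5 - 70 = -176/5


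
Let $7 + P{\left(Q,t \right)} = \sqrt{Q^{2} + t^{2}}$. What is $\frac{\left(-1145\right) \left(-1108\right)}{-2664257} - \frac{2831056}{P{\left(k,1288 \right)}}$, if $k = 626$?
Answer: $- \frac{55400356494604}{5463780992147} - \frac{232146592 \sqrt{305}}{2050771} \approx -1987.1$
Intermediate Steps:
$P{\left(Q,t \right)} = -7 + \sqrt{Q^{2} + t^{2}}$
$\frac{\left(-1145\right) \left(-1108\right)}{-2664257} - \frac{2831056}{P{\left(k,1288 \right)}} = \frac{\left(-1145\right) \left(-1108\right)}{-2664257} - \frac{2831056}{-7 + \sqrt{626^{2} + 1288^{2}}} = 1268660 \left(- \frac{1}{2664257}\right) - \frac{2831056}{-7 + \sqrt{391876 + 1658944}} = - \frac{1268660}{2664257} - \frac{2831056}{-7 + \sqrt{2050820}} = - \frac{1268660}{2664257} - \frac{2831056}{-7 + 82 \sqrt{305}}$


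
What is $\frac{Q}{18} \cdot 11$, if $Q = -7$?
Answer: $- \frac{77}{18} \approx -4.2778$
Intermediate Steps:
$\frac{Q}{18} \cdot 11 = \frac{1}{18} \left(-7\right) 11 = \left(- \frac{7}{18}\right) 11 = - \frac{77}{18}$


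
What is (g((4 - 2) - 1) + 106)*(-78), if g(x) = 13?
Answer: -9282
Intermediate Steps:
(g((4 - 2) - 1) + 106)*(-78) = (13 + 106)*(-78) = 119*(-78) = -9282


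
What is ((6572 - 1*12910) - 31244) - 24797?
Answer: -62379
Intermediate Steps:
((6572 - 1*12910) - 31244) - 24797 = ((6572 - 12910) - 31244) - 24797 = (-6338 - 31244) - 24797 = -37582 - 24797 = -62379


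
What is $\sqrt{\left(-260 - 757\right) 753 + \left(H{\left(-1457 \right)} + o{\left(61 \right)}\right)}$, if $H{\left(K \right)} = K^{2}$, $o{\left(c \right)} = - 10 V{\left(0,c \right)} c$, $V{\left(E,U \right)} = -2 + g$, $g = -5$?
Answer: $7 \sqrt{27782} \approx 1166.8$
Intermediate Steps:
$V{\left(E,U \right)} = -7$ ($V{\left(E,U \right)} = -2 - 5 = -7$)
$o{\left(c \right)} = 70 c$ ($o{\left(c \right)} = \left(-10\right) \left(-7\right) c = 70 c$)
$\sqrt{\left(-260 - 757\right) 753 + \left(H{\left(-1457 \right)} + o{\left(61 \right)}\right)} = \sqrt{\left(-260 - 757\right) 753 + \left(\left(-1457\right)^{2} + 70 \cdot 61\right)} = \sqrt{\left(-1017\right) 753 + \left(2122849 + 4270\right)} = \sqrt{-765801 + 2127119} = \sqrt{1361318} = 7 \sqrt{27782}$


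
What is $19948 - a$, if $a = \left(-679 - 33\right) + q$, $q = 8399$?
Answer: $12261$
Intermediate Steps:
$a = 7687$ ($a = \left(-679 - 33\right) + 8399 = -712 + 8399 = 7687$)
$19948 - a = 19948 - 7687 = 12261$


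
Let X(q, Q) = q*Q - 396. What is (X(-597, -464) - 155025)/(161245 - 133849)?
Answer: 40529/9132 ≈ 4.4381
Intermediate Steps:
X(q, Q) = -396 + Q*q (X(q, Q) = Q*q - 396 = -396 + Q*q)
(X(-597, -464) - 155025)/(161245 - 133849) = ((-396 - 464*(-597)) - 155025)/(161245 - 133849) = ((-396 + 277008) - 155025)/27396 = (276612 - 155025)*(1/27396) = 121587*(1/27396) = 40529/9132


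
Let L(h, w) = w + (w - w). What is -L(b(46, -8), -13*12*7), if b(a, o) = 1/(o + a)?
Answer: 1092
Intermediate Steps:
b(a, o) = 1/(a + o)
L(h, w) = w (L(h, w) = w + 0 = w)
-L(b(46, -8), -13*12*7) = -(-13*12)*7 = -(-156)*7 = -1*(-1092) = 1092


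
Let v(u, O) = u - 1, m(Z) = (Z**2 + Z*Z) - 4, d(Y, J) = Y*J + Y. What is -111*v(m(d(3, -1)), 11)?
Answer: 555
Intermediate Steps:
d(Y, J) = Y + J*Y (d(Y, J) = J*Y + Y = Y + J*Y)
m(Z) = -4 + 2*Z**2 (m(Z) = (Z**2 + Z**2) - 4 = 2*Z**2 - 4 = -4 + 2*Z**2)
v(u, O) = -1 + u
-111*v(m(d(3, -1)), 11) = -111*(-1 + (-4 + 2*(3*(1 - 1))**2)) = -111*(-1 + (-4 + 2*(3*0)**2)) = -111*(-1 + (-4 + 2*0**2)) = -111*(-1 + (-4 + 2*0)) = -111*(-1 + (-4 + 0)) = -111*(-1 - 4) = -111*(-5) = 555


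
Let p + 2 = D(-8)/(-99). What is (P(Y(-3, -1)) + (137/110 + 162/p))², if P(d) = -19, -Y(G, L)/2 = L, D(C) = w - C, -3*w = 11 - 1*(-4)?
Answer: 516833025921/54316900 ≈ 9515.1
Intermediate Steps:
w = -5 (w = -(11 - 1*(-4))/3 = -(11 + 4)/3 = -⅓*15 = -5)
D(C) = -5 - C
Y(G, L) = -2*L
p = -67/33 (p = -2 + (-5 - 1*(-8))/(-99) = -2 + (-5 + 8)*(-1/99) = -2 + 3*(-1/99) = -2 - 1/33 = -67/33 ≈ -2.0303)
(P(Y(-3, -1)) + (137/110 + 162/p))² = (-19 + (137/110 + 162/(-67/33)))² = (-19 + (137*(1/110) + 162*(-33/67)))² = (-19 + (137/110 - 5346/67))² = (-19 - 578881/7370)² = (-718911/7370)² = 516833025921/54316900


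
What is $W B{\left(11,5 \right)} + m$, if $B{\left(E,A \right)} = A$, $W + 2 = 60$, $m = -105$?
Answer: $185$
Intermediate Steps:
$W = 58$ ($W = -2 + 60 = 58$)
$W B{\left(11,5 \right)} + m = 58 \cdot 5 - 105 = 290 - 105 = 185$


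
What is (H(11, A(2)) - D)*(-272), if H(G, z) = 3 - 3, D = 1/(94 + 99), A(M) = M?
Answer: 272/193 ≈ 1.4093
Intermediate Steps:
D = 1/193 ≈ 0.0051813
H(G, z) = 0
(H(11, A(2)) - D)*(-272) = (0 - 1*1/193)*(-272) = (0 - 1/193)*(-272) = -1/193*(-272) = 272/193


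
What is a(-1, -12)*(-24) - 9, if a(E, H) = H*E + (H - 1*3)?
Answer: 63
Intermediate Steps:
a(E, H) = -3 + H + E*H (a(E, H) = E*H + (H - 3) = E*H + (-3 + H) = -3 + H + E*H)
a(-1, -12)*(-24) - 9 = (-3 - 12 - 1*(-12))*(-24) - 9 = (-3 - 12 + 12)*(-24) - 9 = -3*(-24) - 9 = 72 - 9 = 63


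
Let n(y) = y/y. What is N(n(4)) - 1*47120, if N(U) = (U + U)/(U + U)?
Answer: -47119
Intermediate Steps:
n(y) = 1
N(U) = 1 (N(U) = (2*U)/((2*U)) = (2*U)*(1/(2*U)) = 1)
N(n(4)) - 1*47120 = 1 - 1*47120 = 1 - 47120 = -47119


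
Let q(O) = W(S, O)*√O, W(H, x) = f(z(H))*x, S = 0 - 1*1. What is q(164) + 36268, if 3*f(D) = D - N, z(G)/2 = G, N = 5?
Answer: 36268 - 2296*√41/3 ≈ 31367.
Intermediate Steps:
z(G) = 2*G
f(D) = -5/3 + D/3 (f(D) = (D - 1*5)/3 = (D - 5)/3 = (-5 + D)/3 = -5/3 + D/3)
S = -1 (S = 0 - 1 = -1)
W(H, x) = x*(-5/3 + 2*H/3) (W(H, x) = (-5/3 + (2*H)/3)*x = (-5/3 + 2*H/3)*x = x*(-5/3 + 2*H/3))
q(O) = -7*O^(3/2)/3 (q(O) = (O*(-5 + 2*(-1))/3)*√O = (O*(-5 - 2)/3)*√O = ((⅓)*O*(-7))*√O = (-7*O/3)*√O = -7*O^(3/2)/3)
q(164) + 36268 = -2296*√41/3 + 36268 = 36268 - 2296*√41/3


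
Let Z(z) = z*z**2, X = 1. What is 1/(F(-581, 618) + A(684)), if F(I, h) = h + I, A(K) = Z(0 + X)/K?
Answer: 684/25309 ≈ 0.027026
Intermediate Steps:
Z(z) = z**3
A(K) = 1/K (A(K) = (0 + 1)**3/K = 1**3/K = 1/K)
F(I, h) = I + h
1/(F(-581, 618) + A(684)) = 1/((-581 + 618) + 1/684) = 1/(37 + 1/684) = 1/(25309/684) = 684/25309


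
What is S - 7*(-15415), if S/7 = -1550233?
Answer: -10743726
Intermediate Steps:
S = -10851631 (S = 7*(-1550233) = -10851631)
S - 7*(-15415) = -10851631 - 7*(-15415) = -10851631 + 107905 = -10743726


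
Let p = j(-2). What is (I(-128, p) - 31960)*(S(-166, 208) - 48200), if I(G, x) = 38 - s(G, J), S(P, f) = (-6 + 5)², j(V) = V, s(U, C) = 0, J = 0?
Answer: 1538608478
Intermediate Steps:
p = -2
S(P, f) = 1 (S(P, f) = (-1)² = 1)
I(G, x) = 38 (I(G, x) = 38 - 1*0 = 38 + 0 = 38)
(I(-128, p) - 31960)*(S(-166, 208) - 48200) = (38 - 31960)*(1 - 48200) = -31922*(-48199) = 1538608478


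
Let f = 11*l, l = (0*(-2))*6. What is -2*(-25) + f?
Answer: 50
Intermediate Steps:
l = 0 (l = 0*6 = 0)
f = 0 (f = 11*0 = 0)
-2*(-25) + f = -2*(-25) + 0 = 50 + 0 = 50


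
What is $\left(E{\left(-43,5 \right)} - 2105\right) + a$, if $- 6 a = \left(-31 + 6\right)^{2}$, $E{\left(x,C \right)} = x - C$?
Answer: $- \frac{13543}{6} \approx -2257.2$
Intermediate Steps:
$a = - \frac{625}{6}$ ($a = - \frac{\left(-31 + 6\right)^{2}}{6} = - \frac{\left(-25\right)^{2}}{6} = \left(- \frac{1}{6}\right) 625 = - \frac{625}{6} \approx -104.17$)
$\left(E{\left(-43,5 \right)} - 2105\right) + a = \left(\left(-43 - 5\right) - 2105\right) - \frac{625}{6} = \left(-48 - 2105\right) - \frac{625}{6} = -2153 - \frac{625}{6} = - \frac{13543}{6}$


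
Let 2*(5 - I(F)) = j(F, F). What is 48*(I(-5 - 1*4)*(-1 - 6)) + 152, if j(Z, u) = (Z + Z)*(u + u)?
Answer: 52904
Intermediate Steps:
j(Z, u) = 4*Z*u (j(Z, u) = (2*Z)*(2*u) = 4*Z*u)
I(F) = 5 - 2*F² (I(F) = 5 - 2*F*F = 5 - 2*F²)
48*(I(-5 - 1*4)*(-1 - 6)) + 152 = 48*((5 - 2*(-5 - 1*4)²)*(-1 - 6)) + 152 = 48*((5 - 2*(-5 - 4)²)*(-7)) + 152 = 48*((5 - 2*(-9)²)*(-7)) + 152 = 48*((5 - 2*81)*(-7)) + 152 = 48*((5 - 162)*(-7)) + 152 = 48*(-157*(-7)) + 152 = 48*1099 + 152 = 52752 + 152 = 52904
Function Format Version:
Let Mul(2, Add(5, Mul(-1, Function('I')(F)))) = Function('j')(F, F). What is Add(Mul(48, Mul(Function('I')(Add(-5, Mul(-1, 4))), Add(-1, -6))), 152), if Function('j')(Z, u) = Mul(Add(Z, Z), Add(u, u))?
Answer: 52904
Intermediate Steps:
Function('j')(Z, u) = Mul(4, Z, u) (Function('j')(Z, u) = Mul(Mul(2, Z), Mul(2, u)) = Mul(4, Z, u))
Function('I')(F) = Add(5, Mul(-2, Pow(F, 2))) (Function('I')(F) = Add(5, Mul(Rational(-1, 2), Mul(4, F, F))) = Add(5, Mul(Rational(-1, 2), Mul(4, Pow(F, 2)))) = Add(5, Mul(-2, Pow(F, 2))))
Add(Mul(48, Mul(Function('I')(Add(-5, Mul(-1, 4))), Add(-1, -6))), 152) = Add(Mul(48, Mul(Add(5, Mul(-2, Pow(Add(-5, Mul(-1, 4)), 2))), Add(-1, -6))), 152) = Add(Mul(48, Mul(Add(5, Mul(-2, Pow(Add(-5, -4), 2))), -7)), 152) = Add(Mul(48, Mul(Add(5, Mul(-2, Pow(-9, 2))), -7)), 152) = Add(Mul(48, Mul(Add(5, Mul(-2, 81)), -7)), 152) = Add(Mul(48, Mul(Add(5, -162), -7)), 152) = Add(Mul(48, Mul(-157, -7)), 152) = Add(Mul(48, 1099), 152) = Add(52752, 152) = 52904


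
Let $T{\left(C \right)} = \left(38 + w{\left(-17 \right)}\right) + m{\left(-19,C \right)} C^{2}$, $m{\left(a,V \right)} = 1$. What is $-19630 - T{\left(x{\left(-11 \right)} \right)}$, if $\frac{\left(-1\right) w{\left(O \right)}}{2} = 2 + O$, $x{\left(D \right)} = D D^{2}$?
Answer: $-1791259$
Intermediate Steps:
$x{\left(D \right)} = D^{3}$
$w{\left(O \right)} = -4 - 2 O$ ($w{\left(O \right)} = - 2 \left(2 + O\right) = -4 - 2 O$)
$T{\left(C \right)} = 68 + C^{2}$ ($T{\left(C \right)} = \left(38 - -30\right) + 1 C^{2} = \left(38 + \left(-4 + 34\right)\right) + C^{2} = \left(38 + 30\right) + C^{2} = 68 + C^{2}$)
$-19630 - T{\left(x{\left(-11 \right)} \right)} = -19630 - \left(68 + \left(\left(-11\right)^{3}\right)^{2}\right) = -19630 - \left(68 + \left(-1331\right)^{2}\right) = -19630 - \left(68 + 1771561\right) = -19630 - 1771629 = -1791259$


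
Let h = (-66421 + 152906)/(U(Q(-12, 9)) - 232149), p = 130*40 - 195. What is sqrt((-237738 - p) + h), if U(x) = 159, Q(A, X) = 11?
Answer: I*sqrt(522571719696378)/46398 ≈ 492.69*I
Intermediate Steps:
p = 5005 (p = 5200 - 195 = 5005)
h = -17297/46398 (h = (-66421 + 152906)/(159 - 232149) = 86485/(-231990) = 86485*(-1/231990) = -17297/46398 ≈ -0.37280)
sqrt((-237738 - p) + h) = sqrt((-237738 - 1*5005) - 17297/46398) = sqrt((-237738 - 5005) - 17297/46398) = sqrt(-242743 - 17297/46398) = sqrt(-11262807011/46398) = I*sqrt(522571719696378)/46398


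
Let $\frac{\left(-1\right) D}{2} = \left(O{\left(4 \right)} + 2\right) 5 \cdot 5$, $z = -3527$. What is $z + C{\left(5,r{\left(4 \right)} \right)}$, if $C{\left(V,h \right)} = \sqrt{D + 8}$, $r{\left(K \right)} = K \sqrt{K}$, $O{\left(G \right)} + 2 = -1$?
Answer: $-3527 + \sqrt{58} \approx -3519.4$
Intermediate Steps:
$O{\left(G \right)} = -3$ ($O{\left(G \right)} = -2 - 1 = -3$)
$r{\left(K \right)} = K^{\frac{3}{2}}$
$D = 50$ ($D = - 2 \left(-3 + 2\right) 5 \cdot 5 = - 2 \left(-1\right) 5 \cdot 5 = - 2 \left(\left(-5\right) 5\right) = \left(-2\right) \left(-25\right) = 50$)
$C{\left(V,h \right)} = \sqrt{58}$ ($C{\left(V,h \right)} = \sqrt{50 + 8} = \sqrt{58}$)
$z + C{\left(5,r{\left(4 \right)} \right)} = -3527 + \sqrt{58}$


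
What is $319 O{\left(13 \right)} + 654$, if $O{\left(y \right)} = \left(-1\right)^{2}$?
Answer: $973$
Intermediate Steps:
$O{\left(y \right)} = 1$
$319 O{\left(13 \right)} + 654 = 319 \cdot 1 + 654 = 319 + 654 = 973$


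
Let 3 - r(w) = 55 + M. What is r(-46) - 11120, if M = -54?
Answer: -11118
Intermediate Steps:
r(w) = 2 (r(w) = 3 - (55 - 54) = 3 - 1*1 = 3 - 1 = 2)
r(-46) - 11120 = 2 - 11120 = -11118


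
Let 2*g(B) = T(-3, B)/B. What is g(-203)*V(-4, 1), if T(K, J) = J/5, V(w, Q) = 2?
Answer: 1/5 ≈ 0.20000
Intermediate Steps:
T(K, J) = J/5 (T(K, J) = J*(1/5) = J/5)
g(B) = 1/10 (g(B) = ((B/5)/B)/2 = (1/2)*(1/5) = 1/10)
g(-203)*V(-4, 1) = (1/10)*2 = 1/5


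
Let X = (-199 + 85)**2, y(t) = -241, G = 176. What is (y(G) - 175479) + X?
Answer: -162724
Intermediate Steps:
X = 12996 (X = (-114)**2 = 12996)
(y(G) - 175479) + X = (-241 - 175479) + 12996 = -175720 + 12996 = -162724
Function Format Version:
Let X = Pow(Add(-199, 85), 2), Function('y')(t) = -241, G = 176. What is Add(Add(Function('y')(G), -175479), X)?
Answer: -162724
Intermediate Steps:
X = 12996 (X = Pow(-114, 2) = 12996)
Add(Add(Function('y')(G), -175479), X) = Add(Add(-241, -175479), 12996) = Add(-175720, 12996) = -162724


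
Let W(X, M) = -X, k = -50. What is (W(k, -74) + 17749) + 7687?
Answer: 25486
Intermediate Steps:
(W(k, -74) + 17749) + 7687 = (-1*(-50) + 17749) + 7687 = (50 + 17749) + 7687 = 17799 + 7687 = 25486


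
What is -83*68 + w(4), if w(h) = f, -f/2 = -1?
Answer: -5642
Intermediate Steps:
f = 2 (f = -2*(-1) = 2)
w(h) = 2
-83*68 + w(4) = -83*68 + 2 = -5644 + 2 = -5642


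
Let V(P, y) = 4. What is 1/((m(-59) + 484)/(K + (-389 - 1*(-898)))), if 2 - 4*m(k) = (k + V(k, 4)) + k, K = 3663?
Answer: 4172/513 ≈ 8.1326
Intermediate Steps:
m(k) = -½ - k/2 (m(k) = ½ - ((k + 4) + k)/4 = ½ - ((4 + k) + k)/4 = ½ - (4 + 2*k)/4 = ½ + (-1 - k/2) = -½ - k/2)
1/((m(-59) + 484)/(K + (-389 - 1*(-898)))) = 1/(((-½ - ½*(-59)) + 484)/(3663 + (-389 - 1*(-898)))) = 1/(((-½ + 59/2) + 484)/(3663 + (-389 + 898))) = 1/((29 + 484)/(3663 + 509)) = 1/(513/4172) = 4172/513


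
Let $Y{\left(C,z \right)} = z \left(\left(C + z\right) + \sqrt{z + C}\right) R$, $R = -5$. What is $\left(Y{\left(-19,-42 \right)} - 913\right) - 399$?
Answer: $-14122 + 210 i \sqrt{61} \approx -14122.0 + 1640.2 i$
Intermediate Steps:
$Y{\left(C,z \right)} = - 5 z \left(C + z + \sqrt{C + z}\right)$ ($Y{\left(C,z \right)} = z \left(\left(C + z\right) + \sqrt{z + C}\right) \left(-5\right) = z \left(\left(C + z\right) + \sqrt{C + z}\right) \left(-5\right) = z \left(C + z + \sqrt{C + z}\right) \left(-5\right) = - 5 z \left(C + z + \sqrt{C + z}\right)$)
$\left(Y{\left(-19,-42 \right)} - 913\right) - 399 = \left(\left(-5\right) \left(-42\right) \left(-19 - 42 + \sqrt{-19 - 42}\right) - 913\right) - 399 = \left(\left(-5\right) \left(-42\right) \left(-19 - 42 + \sqrt{-61}\right) - 913\right) - 399 = \left(\left(-5\right) \left(-42\right) \left(-19 - 42 + i \sqrt{61}\right) - 913\right) - 399 = \left(\left(-5\right) \left(-42\right) \left(-61 + i \sqrt{61}\right) - 913\right) - 399 = \left(\left(-12810 + 210 i \sqrt{61}\right) - 913\right) - 399 = \left(-13723 + 210 i \sqrt{61}\right) - 399 = -14122 + 210 i \sqrt{61}$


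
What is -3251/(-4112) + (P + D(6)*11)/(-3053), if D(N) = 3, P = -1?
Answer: 9793719/12553936 ≈ 0.78013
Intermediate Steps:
-3251/(-4112) + (P + D(6)*11)/(-3053) = -3251/(-4112) + (-1 + 3*11)/(-3053) = -3251*(-1/4112) + (-1 + 33)*(-1/3053) = 3251/4112 + 32*(-1/3053) = 3251/4112 - 32/3053 = 9793719/12553936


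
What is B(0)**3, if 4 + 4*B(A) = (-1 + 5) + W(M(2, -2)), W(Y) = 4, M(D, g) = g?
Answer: 1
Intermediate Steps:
B(A) = 1 (B(A) = -1 + ((-1 + 5) + 4)/4 = -1 + (4 + 4)/4 = -1 + (1/4)*8 = -1 + 2 = 1)
B(0)**3 = 1**3 = 1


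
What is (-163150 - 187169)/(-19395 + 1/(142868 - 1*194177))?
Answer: 17974517571/995138056 ≈ 18.062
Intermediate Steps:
(-163150 - 187169)/(-19395 + 1/(142868 - 1*194177)) = -350319/(-19395 + 1/(142868 - 194177)) = -350319/(-19395 + 1/(-51309)) = -350319/(-19395 - 1/51309) = -350319/(-995138056/51309) = -350319*(-51309/995138056) = 17974517571/995138056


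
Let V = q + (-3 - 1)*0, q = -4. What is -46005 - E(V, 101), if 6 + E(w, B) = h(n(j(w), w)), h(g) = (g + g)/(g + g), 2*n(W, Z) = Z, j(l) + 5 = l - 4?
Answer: -46000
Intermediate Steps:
j(l) = -9 + l (j(l) = -5 + (l - 4) = -5 + (-4 + l) = -9 + l)
V = -4 (V = -4 + (-3 - 1)*0 = -4 - 4*0 = -4 + 0 = -4)
n(W, Z) = Z/2
h(g) = 1 (h(g) = (2*g)/((2*g)) = (2*g)*(1/(2*g)) = 1)
E(w, B) = -5 (E(w, B) = -6 + 1 = -5)
-46005 - E(V, 101) = -46005 - 1*(-5) = -46005 + 5 = -46000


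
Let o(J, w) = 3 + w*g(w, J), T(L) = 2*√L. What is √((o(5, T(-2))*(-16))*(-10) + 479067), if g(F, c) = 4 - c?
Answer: √(479547 - 320*I*√2) ≈ 692.49 - 0.327*I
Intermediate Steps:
o(J, w) = 3 + w*(4 - J)
√((o(5, T(-2))*(-16))*(-10) + 479067) = √(((3 - 2*√(-2)*(-4 + 5))*(-16))*(-10) + 479067) = √(((3 - 1*2*(I*√2)*1)*(-16))*(-10) + 479067) = √(((3 - 1*2*I*√2*1)*(-16))*(-10) + 479067) = √(((3 - 2*I*√2)*(-16))*(-10) + 479067) = √((-48 + 32*I*√2)*(-10) + 479067) = √((480 - 320*I*√2) + 479067) = √(479547 - 320*I*√2)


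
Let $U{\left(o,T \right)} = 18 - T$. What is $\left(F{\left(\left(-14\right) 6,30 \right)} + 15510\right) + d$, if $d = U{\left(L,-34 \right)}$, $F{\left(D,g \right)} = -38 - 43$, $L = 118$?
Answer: $15481$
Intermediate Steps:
$F{\left(D,g \right)} = -81$
$d = 52$ ($d = 18 - -34 = 18 + 34 = 52$)
$\left(F{\left(\left(-14\right) 6,30 \right)} + 15510\right) + d = \left(-81 + 15510\right) + 52 = 15429 + 52 = 15481$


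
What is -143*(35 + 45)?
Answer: -11440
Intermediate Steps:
-143*(35 + 45) = -143*80 = -11440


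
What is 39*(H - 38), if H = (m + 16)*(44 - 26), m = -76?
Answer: -43602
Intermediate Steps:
H = -1080 (H = (-76 + 16)*(44 - 26) = -60*18 = -1080)
39*(H - 38) = 39*(-1080 - 38) = 39*(-1118) = -43602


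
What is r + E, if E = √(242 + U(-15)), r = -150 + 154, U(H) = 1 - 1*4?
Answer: 4 + √239 ≈ 19.460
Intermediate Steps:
U(H) = -3 (U(H) = 1 - 4 = -3)
r = 4
E = √239 (E = √(242 - 3) = √239 ≈ 15.460)
r + E = 4 + √239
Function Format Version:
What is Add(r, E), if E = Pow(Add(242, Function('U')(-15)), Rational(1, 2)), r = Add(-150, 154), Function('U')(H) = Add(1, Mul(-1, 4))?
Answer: Add(4, Pow(239, Rational(1, 2))) ≈ 19.460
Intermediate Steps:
Function('U')(H) = -3 (Function('U')(H) = Add(1, -4) = -3)
r = 4
E = Pow(239, Rational(1, 2)) (E = Pow(Add(242, -3), Rational(1, 2)) = Pow(239, Rational(1, 2)) ≈ 15.460)
Add(r, E) = Add(4, Pow(239, Rational(1, 2)))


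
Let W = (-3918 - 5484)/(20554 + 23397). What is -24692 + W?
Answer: -1085247494/43951 ≈ -24692.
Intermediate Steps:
W = -9402/43951 ≈ -0.21392
-24692 + W = -24692 - 9402/43951 = -1085247494/43951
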